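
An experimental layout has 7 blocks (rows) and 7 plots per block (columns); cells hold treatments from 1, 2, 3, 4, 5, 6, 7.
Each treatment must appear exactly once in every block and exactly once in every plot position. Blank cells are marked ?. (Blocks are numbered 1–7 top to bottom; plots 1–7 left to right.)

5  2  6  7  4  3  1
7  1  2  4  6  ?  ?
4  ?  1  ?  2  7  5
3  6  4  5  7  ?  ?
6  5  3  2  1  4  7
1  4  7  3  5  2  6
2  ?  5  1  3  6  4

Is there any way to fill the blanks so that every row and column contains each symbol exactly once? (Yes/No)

No block or plot among the givens repeats a symbol, and propagating forced cells runs into no contradiction.
One valid completion exists (for instance, 5 2 6 7 4 3 1 / 7 1 2 4 6 5 3 / 4 3 1 6 2 7 5 / 3 6 4 5 7 1 2 / 6 5 3 2 1 4 7 / 1 4 7 3 5 2 6 / 2 7 5 1 3 6 4).

Yes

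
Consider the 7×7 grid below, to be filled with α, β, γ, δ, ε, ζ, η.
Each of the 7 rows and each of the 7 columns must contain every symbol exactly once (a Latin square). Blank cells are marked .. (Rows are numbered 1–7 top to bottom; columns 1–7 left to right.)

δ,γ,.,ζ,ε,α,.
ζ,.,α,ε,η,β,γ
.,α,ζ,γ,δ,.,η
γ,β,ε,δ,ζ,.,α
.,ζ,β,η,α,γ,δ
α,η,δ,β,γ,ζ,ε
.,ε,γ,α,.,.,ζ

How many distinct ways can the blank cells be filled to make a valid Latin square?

Row 1, column 3: eliminating its row and column leaves {η}.
Row 1, column 7: eliminating its row and column leaves {β}.
Row 2, column 2: eliminating its row and column leaves {δ}.
Row 3, column 1: eliminating its row and column leaves {β, ε}.
Row 3, column 6: eliminating its row and column leaves {ε}.
Row 4, column 6: eliminating its row and column leaves {η}.
Row 5, column 1: eliminating its row and column leaves {ε}.
Row 7, column 1: eliminating its row and column leaves {β, η}.
Row 7, column 5: eliminating its row and column leaves {β}.
Row 7, column 6: eliminating its row and column leaves {δ, η}.
Only one assignment across all blanks avoids any row or column repeat, giving 1 completion.

1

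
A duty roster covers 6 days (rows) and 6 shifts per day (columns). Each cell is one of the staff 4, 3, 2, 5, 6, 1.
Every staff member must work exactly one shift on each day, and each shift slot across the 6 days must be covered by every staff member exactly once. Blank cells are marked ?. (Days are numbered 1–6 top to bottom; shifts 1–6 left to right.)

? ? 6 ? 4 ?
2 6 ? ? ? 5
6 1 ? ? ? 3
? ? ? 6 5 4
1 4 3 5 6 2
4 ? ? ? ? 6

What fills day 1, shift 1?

5

Day 1, shift 6: day 1 has {4, 6} and shift 6 has {4, 3, 2, 5, 6}, leaving only 1.
Day 3, shift 5: day 3 has {3, 6, 1} and shift 5 has {4, 5, 6}, leaving only 2.
Day 3, shift 4: day 3 has {3, 2, 6, 1} and shift 4 has {5, 6}, leaving only 4.
Day 3, shift 3: day 3 has {4, 3, 2, 6, 1} and shift 3 has {3, 6}, leaving only 5.
Day 4, shift 1: day 4 has {4, 5, 6} and shift 1 has {4, 2, 6, 1}, leaving only 3.
Day 1 already has {4, 6, 1} and shift 1 already has {4, 3, 2, 6, 1}, so day 1, shift 1 must be 5.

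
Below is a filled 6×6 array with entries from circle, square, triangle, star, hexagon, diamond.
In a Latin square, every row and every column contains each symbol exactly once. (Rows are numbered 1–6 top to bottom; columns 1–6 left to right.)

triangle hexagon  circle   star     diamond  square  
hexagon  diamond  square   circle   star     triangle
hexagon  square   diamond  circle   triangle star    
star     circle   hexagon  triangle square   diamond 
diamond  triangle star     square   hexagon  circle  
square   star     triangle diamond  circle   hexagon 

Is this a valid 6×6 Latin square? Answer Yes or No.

No

Every row is a permutation, but column 1 contains hexagon twice (at rows 2 and 3).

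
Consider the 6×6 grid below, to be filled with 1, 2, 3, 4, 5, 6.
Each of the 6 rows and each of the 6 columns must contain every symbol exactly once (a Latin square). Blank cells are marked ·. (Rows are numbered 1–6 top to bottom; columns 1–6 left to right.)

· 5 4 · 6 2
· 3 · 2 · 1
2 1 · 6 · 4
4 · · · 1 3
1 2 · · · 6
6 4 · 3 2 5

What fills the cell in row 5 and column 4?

4

Row 1, column 1: row 1 has {2, 4, 5, 6} and column 1 has {1, 2, 4, 6}, leaving only 3.
Row 1, column 4: row 1 has {2, 3, 4, 5, 6} and column 4 has {2, 3, 6}, leaving only 1.
Row 2, column 1: row 2 has {1, 2, 3} and column 1 has {1, 2, 3, 4, 6}, leaving only 5.
Row 2, column 3: row 2 has {1, 2, 3, 5} and column 3 has {4}, leaving only 6.
Row 2, column 5: row 2 has {1, 2, 3, 5, 6} and column 5 has {1, 2, 6}, leaving only 4.
Row 4, column 2: row 4 has {1, 3, 4} and column 2 has {1, 2, 3, 4, 5}, leaving only 6.
Row 4, column 4: row 4 has {1, 3, 4, 6} and column 4 has {1, 2, 3, 6}, leaving only 5.
Row 5 already has {1, 2, 6} and column 4 already has {1, 2, 3, 5, 6}, so row 5, column 4 must be 4.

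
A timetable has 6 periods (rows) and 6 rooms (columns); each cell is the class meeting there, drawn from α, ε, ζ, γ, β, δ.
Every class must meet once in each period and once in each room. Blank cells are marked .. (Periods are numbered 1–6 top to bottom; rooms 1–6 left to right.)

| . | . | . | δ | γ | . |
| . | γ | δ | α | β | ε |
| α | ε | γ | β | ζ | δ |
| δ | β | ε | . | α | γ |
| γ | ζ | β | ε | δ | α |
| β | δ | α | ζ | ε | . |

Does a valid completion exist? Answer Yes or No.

No

Period 4, room 4: period 4 together with room 4 already contain {α, ε, ζ, γ, β, δ} — every symbol — so nothing can go there. The grid has no valid completion.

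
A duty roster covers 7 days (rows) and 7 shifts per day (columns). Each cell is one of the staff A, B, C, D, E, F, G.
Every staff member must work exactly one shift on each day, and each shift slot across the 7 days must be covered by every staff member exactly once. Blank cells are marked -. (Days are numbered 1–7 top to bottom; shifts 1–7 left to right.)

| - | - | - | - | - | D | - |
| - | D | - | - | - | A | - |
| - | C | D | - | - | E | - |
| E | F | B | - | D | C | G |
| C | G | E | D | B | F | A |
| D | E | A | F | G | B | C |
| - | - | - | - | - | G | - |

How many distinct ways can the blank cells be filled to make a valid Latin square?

40

Day 1, shift 1: eliminating its day and shift leaves {A, B, F, G}.
Day 1, shift 2: eliminating its day and shift leaves {A, B}.
Day 1, shift 3: eliminating its day and shift leaves {C, F, G}.
Day 1, shift 4: eliminating its day and shift leaves {A, B, C, E, G}.
Day 1, shift 5: eliminating its day and shift leaves {A, C, E, F}.
Day 1, shift 7: eliminating its day and shift leaves {B, E, F}.
Day 2, shift 1: eliminating its day and shift leaves {B, F, G}.
Day 2, shift 3: eliminating its day and shift leaves {C, F, G}.
Day 2, shift 4: eliminating its day and shift leaves {B, C, E, G}.
Day 2, shift 5: eliminating its day and shift leaves {C, E, F}.
Day 2, shift 7: eliminating its day and shift leaves {B, E, F}.
Day 3, shift 1: eliminating its day and shift leaves {A, B, F, G}.
Day 3, shift 4: eliminating its day and shift leaves {A, B, G}.
Day 3, shift 5: eliminating its day and shift leaves {A, F}.
Day 3, shift 7: eliminating its day and shift leaves {B, F}.
Day 4, shift 4: eliminating its day and shift leaves {A}.
Day 7, shift 1: eliminating its day and shift leaves {A, B, F}.
Day 7, shift 2: eliminating its day and shift leaves {A, B}.
Day 7, shift 3: eliminating its day and shift leaves {C, F}.
Day 7, shift 4: eliminating its day and shift leaves {A, B, C, E}.
Day 7, shift 5: eliminating its day and shift leaves {A, C, E, F}.
Day 7, shift 7: eliminating its day and shift leaves {B, D, E, F}.
Enumerating the assignments across these blanks that avoid any day or shift repeat gives 40 completions.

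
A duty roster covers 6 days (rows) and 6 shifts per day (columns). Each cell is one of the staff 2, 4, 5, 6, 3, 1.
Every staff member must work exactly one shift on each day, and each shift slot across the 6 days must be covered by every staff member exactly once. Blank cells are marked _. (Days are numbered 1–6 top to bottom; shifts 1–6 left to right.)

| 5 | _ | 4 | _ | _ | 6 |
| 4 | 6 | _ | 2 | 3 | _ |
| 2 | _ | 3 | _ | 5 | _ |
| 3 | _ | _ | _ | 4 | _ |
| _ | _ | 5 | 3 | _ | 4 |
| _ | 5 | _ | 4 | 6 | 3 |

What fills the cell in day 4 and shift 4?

Day 1, shift 4: day 1 has {4, 5, 6} and shift 4 has {2, 4, 3}, leaving only 1.
Day 1, shift 5: day 1 has {4, 5, 6, 1} and shift 5 has {4, 5, 6, 3}, leaving only 2.
Day 1, shift 2: day 1 has {2, 4, 5, 6, 1} and shift 2 has {5, 6}, leaving only 3.
Day 2, shift 3: day 2 has {2, 4, 6, 3} and shift 3 has {4, 5, 3}, leaving only 1.
Day 2, shift 6: day 2 has {2, 4, 6, 3, 1} and shift 6 has {4, 6, 3}, leaving only 5.
Day 3, shift 4: day 3 has {2, 5, 3} and shift 4 has {2, 4, 3, 1}, leaving only 6.
Day 4 already has {4, 3} and shift 4 already has {2, 4, 6, 3, 1}, so day 4, shift 4 must be 5.

5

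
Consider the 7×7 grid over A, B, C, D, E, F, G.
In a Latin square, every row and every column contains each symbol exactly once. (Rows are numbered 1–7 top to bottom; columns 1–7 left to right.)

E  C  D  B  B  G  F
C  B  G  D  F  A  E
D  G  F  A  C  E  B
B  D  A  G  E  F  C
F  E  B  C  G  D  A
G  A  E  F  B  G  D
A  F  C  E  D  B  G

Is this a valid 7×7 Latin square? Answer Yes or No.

No

Row 1 contains B twice (at columns 4 and 5); row 6 is also not a permutation.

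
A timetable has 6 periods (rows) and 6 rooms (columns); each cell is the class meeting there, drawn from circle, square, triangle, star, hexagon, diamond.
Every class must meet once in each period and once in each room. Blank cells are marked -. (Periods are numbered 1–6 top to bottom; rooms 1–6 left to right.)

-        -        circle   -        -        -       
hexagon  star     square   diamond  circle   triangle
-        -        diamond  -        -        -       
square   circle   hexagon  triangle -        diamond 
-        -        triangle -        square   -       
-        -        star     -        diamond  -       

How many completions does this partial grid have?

32

Period 1, room 1: eliminating its period and room leaves {triangle, star, diamond}.
Period 1, room 2: eliminating its period and room leaves {square, triangle, hexagon, diamond}.
Period 1, room 4: eliminating its period and room leaves {square, star, hexagon}.
Period 1, room 5: eliminating its period and room leaves {triangle, star, hexagon}.
Period 1, room 6: eliminating its period and room leaves {square, star, hexagon}.
Period 3, room 1: eliminating its period and room leaves {circle, triangle, star}.
Period 3, room 2: eliminating its period and room leaves {square, triangle, hexagon}.
Period 3, room 4: eliminating its period and room leaves {circle, square, star, hexagon}.
Period 3, room 5: eliminating its period and room leaves {triangle, star, hexagon}.
Period 3, room 6: eliminating its period and room leaves {circle, square, star, hexagon}.
Period 4, room 5: eliminating its period and room leaves {star}.
Period 5, room 1: eliminating its period and room leaves {circle, star, diamond}.
Period 5, room 2: eliminating its period and room leaves {hexagon, diamond}.
Period 5, room 4: eliminating its period and room leaves {circle, star, hexagon}.
Period 5, room 6: eliminating its period and room leaves {circle, star, hexagon}.
Period 6, room 1: eliminating its period and room leaves {circle, triangle}.
Period 6, room 2: eliminating its period and room leaves {square, triangle, hexagon}.
Period 6, room 4: eliminating its period and room leaves {circle, square, hexagon}.
Period 6, room 6: eliminating its period and room leaves {circle, square, hexagon}.
Enumerating the assignments across these blanks that avoid any period or room repeat gives 32 completions.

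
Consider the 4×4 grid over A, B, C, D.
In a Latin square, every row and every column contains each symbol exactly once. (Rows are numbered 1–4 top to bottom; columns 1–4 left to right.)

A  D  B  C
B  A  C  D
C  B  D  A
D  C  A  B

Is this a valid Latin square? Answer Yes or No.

Each row is a permutation of the 4 symbols, and so is each column.

Yes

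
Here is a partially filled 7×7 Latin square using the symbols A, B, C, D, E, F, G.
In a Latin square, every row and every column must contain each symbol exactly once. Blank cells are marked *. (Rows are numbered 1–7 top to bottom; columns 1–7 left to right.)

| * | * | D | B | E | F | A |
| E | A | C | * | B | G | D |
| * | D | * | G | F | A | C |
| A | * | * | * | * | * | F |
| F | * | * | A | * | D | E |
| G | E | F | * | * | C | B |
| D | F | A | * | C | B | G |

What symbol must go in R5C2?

C

Row 1, column 1: row 1 has {A, B, D, E, F} and column 1 has {A, D, E, F, G}, leaving only C.
Row 1, column 2: row 1 has {A, B, C, D, E, F} and column 2 has {A, D, E, F}, leaving only G.
Row 2, column 4: row 2 has {A, B, C, D, E, G} and column 4 has {A, B, G}, leaving only F.
Row 3, column 1: row 3 has {A, C, D, F, G} and column 1 has {A, C, D, E, F, G}, leaving only B.
Row 3, column 3: row 3 has {A, B, C, D, F, G} and column 3 has {A, C, D, F}, leaving only E.
Row 4, column 6: row 4 has {A, F} and column 6 has {A, B, C, D, F, G}, leaving only E.
Row 5, column 5: row 5 has {A, D, E, F} and column 5 has {B, C, E, F}, leaving only G.
Row 4, column 5: row 4 has {A, E, F} and column 5 has {B, C, E, F, G}, leaving only D.
Row 4, column 4: row 4 has {A, D, E, F} and column 4 has {A, B, F, G}, leaving only C.
Row 4, column 2: row 4 has {A, C, D, E, F} and column 2 has {A, D, E, F, G}, leaving only B.
Row 5 already has {A, D, E, F, G} and column 2 already has {A, B, D, E, F, G}, so row 5, column 2 must be C.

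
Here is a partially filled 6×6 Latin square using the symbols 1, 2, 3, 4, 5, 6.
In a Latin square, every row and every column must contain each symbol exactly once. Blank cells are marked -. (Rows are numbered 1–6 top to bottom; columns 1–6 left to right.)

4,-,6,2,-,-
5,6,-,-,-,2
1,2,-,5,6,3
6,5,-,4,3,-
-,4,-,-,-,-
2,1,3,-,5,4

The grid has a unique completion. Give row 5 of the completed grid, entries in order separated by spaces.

Row 5, column 1: row 5 has {4} and column 1 has {1, 2, 4, 5, 6}, leaving only 3.
Row 1, column 2: row 1 has {2, 4, 6} and column 2 has {1, 2, 4, 5, 6}, leaving only 3.
Row 1, column 5: row 1 has {2, 3, 4, 6} and column 5 has {3, 5, 6}, leaving only 1.
Row 5, column 5: row 5 has {3, 4} and column 5 has {1, 3, 5, 6}, leaving only 2.
Row 1, column 6: row 1 has {1, 2, 3, 4, 6} and column 6 has {2, 3, 4}, leaving only 5.
Row 2, column 5: row 2 has {2, 5, 6} and column 5 has {1, 2, 3, 5, 6}, leaving only 4.
Row 2, column 3: row 2 has {2, 4, 5, 6} and column 3 has {3, 6}, leaving only 1.
Row 5, column 3: row 5 has {2, 3, 4} and column 3 has {1, 3, 6}, leaving only 5.
Row 2, column 4: row 2 has {1, 2, 4, 5, 6} and column 4 has {2, 4, 5}, leaving only 3.
Row 3, column 3: row 3 has {1, 2, 3, 5, 6} and column 3 has {1, 3, 5, 6}, leaving only 4.
Row 4, column 3: row 4 has {3, 4, 5, 6} and column 3 has {1, 3, 4, 5, 6}, leaving only 2.
Row 4, column 6: row 4 has {2, 3, 4, 5, 6} and column 6 has {2, 3, 4, 5}, leaving only 1.
Row 5, column 6: row 5 has {2, 3, 4, 5} and column 6 has {1, 2, 3, 4, 5}, leaving only 6.
Row 5, column 4: row 5 has {2, 3, 4, 5, 6} and column 4 has {2, 3, 4, 5}, leaving only 1.
So row 5 reads: 3 4 5 1 2 6.

3 4 5 1 2 6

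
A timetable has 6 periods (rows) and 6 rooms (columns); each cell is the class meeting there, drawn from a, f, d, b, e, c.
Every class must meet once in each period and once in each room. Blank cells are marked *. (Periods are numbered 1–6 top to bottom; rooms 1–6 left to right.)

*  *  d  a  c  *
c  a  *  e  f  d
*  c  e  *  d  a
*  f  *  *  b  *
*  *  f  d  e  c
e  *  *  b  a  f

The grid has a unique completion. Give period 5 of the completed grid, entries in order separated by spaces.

a b f d e c

Period 5, room 2: period 5 has {f, d, e, c} and room 2 has {a, f, c}, leaving only b.
Period 5, room 1: period 5 has {f, d, b, e, c} and room 1 has {e, c}, leaving only a.
So period 5 reads: a b f d e c.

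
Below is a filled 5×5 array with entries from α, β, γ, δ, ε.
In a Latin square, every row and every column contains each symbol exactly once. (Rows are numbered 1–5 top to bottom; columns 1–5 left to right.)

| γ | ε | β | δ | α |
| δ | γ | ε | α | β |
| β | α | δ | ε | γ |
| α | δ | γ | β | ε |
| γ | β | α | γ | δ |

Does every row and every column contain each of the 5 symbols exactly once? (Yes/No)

Column 1 contains γ twice (at rows 1 and 5), so it is not a permutation.

No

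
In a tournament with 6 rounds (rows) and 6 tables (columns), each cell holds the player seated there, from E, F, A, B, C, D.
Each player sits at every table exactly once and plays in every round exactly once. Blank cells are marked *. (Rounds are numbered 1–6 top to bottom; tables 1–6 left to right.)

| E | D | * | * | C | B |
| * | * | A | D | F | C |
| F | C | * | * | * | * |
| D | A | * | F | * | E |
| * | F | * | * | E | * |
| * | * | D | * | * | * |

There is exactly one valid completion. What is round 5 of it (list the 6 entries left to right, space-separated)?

A F B C E D

Round 1, table 3: round 1 has {E, B, C, D} and table 3 has {A, D}, leaving only F.
Round 1, table 4: round 1 has {E, F, B, C, D} and table 4 has {F, D}, leaving only A.
Round 2, table 1: round 2 has {F, A, C, D} and table 1 has {E, F, D}, leaving only B.
Round 2, table 2: round 2 has {F, A, B, C, D} and table 2 has {F, A, C, D}, leaving only E.
Round 4, table 5: round 4 has {E, F, A, D} and table 5 has {E, F, C}, leaving only B.
Round 4, table 3: round 4 has {E, F, A, B, D} and table 3 has {F, A, D}, leaving only C.
Round 5, table 3: round 5 has {E, F} and table 3 has {F, A, C, D}, leaving only B.
Round 5, table 4: round 5 has {E, F, B} and table 4 has {F, A, D}, leaving only C.
Round 5, table 1: round 5 has {E, F, B, C} and table 1 has {E, F, B, D}, leaving only A.
Round 5, table 6: round 5 has {E, F, A, B, C} and table 6 has {E, B, C}, leaving only D.
So round 5 reads: A F B C E D.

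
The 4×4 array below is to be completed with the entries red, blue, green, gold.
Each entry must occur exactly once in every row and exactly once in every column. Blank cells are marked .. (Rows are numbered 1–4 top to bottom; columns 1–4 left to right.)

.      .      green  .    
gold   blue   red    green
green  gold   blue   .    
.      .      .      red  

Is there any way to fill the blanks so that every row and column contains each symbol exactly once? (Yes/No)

No

Row 3, column 4: row 3 together with column 4 already contain {red, blue, green, gold} — every symbol — so nothing can go there. The grid has no valid completion.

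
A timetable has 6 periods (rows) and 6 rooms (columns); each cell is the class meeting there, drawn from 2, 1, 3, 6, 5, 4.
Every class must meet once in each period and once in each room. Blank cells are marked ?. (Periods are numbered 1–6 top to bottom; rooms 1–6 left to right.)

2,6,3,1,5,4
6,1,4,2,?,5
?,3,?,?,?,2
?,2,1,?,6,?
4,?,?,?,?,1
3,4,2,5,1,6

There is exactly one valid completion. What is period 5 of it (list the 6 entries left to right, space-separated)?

4 5 6 3 2 1

Period 5, room 2: period 5 has {1, 4} and room 2 has {2, 1, 3, 6, 4}, leaving only 5.
Period 5, room 3: period 5 has {1, 5, 4} and room 3 has {2, 1, 3, 4}, leaving only 6.
Period 5, room 4: period 5 has {1, 6, 5, 4} and room 4 has {2, 1, 5}, leaving only 3.
Period 5, room 5: period 5 has {1, 3, 6, 5, 4} and room 5 has {1, 6, 5}, leaving only 2.
So period 5 reads: 4 5 6 3 2 1.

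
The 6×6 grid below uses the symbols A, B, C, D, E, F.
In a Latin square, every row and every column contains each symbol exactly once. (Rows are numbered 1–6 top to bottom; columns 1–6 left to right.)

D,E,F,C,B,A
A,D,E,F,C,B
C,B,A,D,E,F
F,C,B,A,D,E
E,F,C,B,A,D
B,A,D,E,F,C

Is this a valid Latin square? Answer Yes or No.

Yes

Each row is a permutation of the 6 symbols, and so is each column.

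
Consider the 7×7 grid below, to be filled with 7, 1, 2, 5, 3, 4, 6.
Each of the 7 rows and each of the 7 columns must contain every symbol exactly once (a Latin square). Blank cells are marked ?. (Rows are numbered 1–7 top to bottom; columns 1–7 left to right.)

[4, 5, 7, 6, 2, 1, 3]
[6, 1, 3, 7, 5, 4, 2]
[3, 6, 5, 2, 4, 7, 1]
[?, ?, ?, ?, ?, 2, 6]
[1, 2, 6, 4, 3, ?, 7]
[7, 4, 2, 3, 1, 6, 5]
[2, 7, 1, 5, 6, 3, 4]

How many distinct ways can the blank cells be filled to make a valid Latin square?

1

Row 4, column 1: eliminating its row and column leaves {5}.
Row 4, column 2: eliminating its row and column leaves {3}.
Row 4, column 3: eliminating its row and column leaves {4}.
Row 4, column 4: eliminating its row and column leaves {1}.
Row 4, column 5: eliminating its row and column leaves {7}.
Row 5, column 6: eliminating its row and column leaves {5}.
Only one assignment across all blanks avoids any row or column repeat, giving 1 completion.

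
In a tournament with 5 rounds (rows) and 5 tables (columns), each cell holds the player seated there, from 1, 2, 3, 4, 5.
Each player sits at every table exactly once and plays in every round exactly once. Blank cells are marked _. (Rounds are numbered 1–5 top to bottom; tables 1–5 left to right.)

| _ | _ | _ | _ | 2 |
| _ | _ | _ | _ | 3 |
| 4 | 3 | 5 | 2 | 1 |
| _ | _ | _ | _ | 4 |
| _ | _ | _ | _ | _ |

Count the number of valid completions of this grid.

Round 1, table 1: eliminating its round and table leaves {1, 3, 5}.
Round 1, table 2: eliminating its round and table leaves {1, 4, 5}.
Round 1, table 3: eliminating its round and table leaves {1, 3, 4}.
Round 1, table 4: eliminating its round and table leaves {1, 3, 4, 5}.
Round 2, table 1: eliminating its round and table leaves {1, 2, 5}.
Round 2, table 2: eliminating its round and table leaves {1, 2, 4, 5}.
Round 2, table 3: eliminating its round and table leaves {1, 2, 4}.
Round 2, table 4: eliminating its round and table leaves {1, 4, 5}.
Round 4, table 1: eliminating its round and table leaves {1, 2, 3, 5}.
Round 4, table 2: eliminating its round and table leaves {1, 2, 5}.
Round 4, table 3: eliminating its round and table leaves {1, 2, 3}.
Round 4, table 4: eliminating its round and table leaves {1, 3, 5}.
Round 5, table 1: eliminating its round and table leaves {1, 2, 3, 5}.
Round 5, table 2: eliminating its round and table leaves {1, 2, 4, 5}.
Round 5, table 3: eliminating its round and table leaves {1, 2, 3, 4}.
Round 5, table 4: eliminating its round and table leaves {1, 3, 4, 5}.
Round 5, table 5: eliminating its round and table leaves {5}.
Enumerating the assignments across these blanks that avoid any round or table repeat gives 56 completions.

56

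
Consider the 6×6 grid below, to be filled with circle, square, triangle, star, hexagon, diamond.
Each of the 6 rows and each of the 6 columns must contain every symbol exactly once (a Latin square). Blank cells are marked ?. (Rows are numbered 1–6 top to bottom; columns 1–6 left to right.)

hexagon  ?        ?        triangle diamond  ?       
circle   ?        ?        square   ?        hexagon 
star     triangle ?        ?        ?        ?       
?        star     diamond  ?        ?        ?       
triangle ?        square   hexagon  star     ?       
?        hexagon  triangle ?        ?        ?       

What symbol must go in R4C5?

Row 2, column 2: row 2 has {circle, square, hexagon} and column 2 has {triangle, star, hexagon}, leaving only diamond.
Row 2, column 3: row 2 has {circle, square, hexagon, diamond} and column 3 has {square, triangle, diamond}, leaving only star.
Row 1, column 3: row 1 has {triangle, hexagon, diamond} and column 3 has {square, triangle, star, diamond}, leaving only circle.
Row 1, column 2: row 1 has {circle, triangle, hexagon, diamond} and column 2 has {triangle, star, hexagon, diamond}, leaving only square.
Row 1, column 6: row 1 has {circle, square, triangle, hexagon, diamond} and column 6 has {hexagon}, leaving only star.
Row 2, column 5: row 2 has {circle, square, star, hexagon, diamond} and column 5 has {star, diamond}, leaving only triangle.
Row 3, column 3: row 3 has {triangle, star} and column 3 has {circle, square, triangle, star, diamond}, leaving only hexagon.
Row 4, column 1: row 4 has {star, diamond} and column 1 has {circle, triangle, star, hexagon}, leaving only square.
Row 4, column 4: row 4 has {square, star, diamond} and column 4 has {square, triangle, hexagon}, leaving only circle.
Row 4 already has {circle, square, star, diamond} and column 5 already has {triangle, star, diamond}, so row 4, column 5 must be hexagon.

hexagon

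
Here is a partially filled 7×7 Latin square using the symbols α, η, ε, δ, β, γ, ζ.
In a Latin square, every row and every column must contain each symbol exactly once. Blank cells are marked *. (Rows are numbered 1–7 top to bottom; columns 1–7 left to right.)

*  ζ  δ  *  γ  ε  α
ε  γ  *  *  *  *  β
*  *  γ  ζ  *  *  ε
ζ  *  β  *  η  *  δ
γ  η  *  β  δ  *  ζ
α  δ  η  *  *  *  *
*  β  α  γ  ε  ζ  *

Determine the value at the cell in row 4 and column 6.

Row 1, column 4: row 1 has {α, ε, δ, γ, ζ} and column 4 has {β, γ, ζ}, leaving only η.
Row 1, column 1: row 1 has {α, η, ε, δ, γ, ζ} and column 1 has {α, ε, γ, ζ}, leaving only β.
Row 2, column 3: row 2 has {ε, β, γ} and column 3 has {α, η, δ, β, γ}, leaving only ζ.
Row 2, column 5: row 2 has {ε, β, γ, ζ} and column 5 has {η, ε, δ, γ}, leaving only α.
Row 2, column 4: row 2 has {α, ε, β, γ, ζ} and column 4 has {η, β, γ, ζ}, leaving only δ.
Row 2, column 6: row 2 has {α, ε, δ, β, γ, ζ} and column 6 has {ε, ζ}, leaving only η.
Row 3, column 2: row 3 has {ε, γ, ζ} and column 2 has {η, δ, β, γ, ζ}, leaving only α.
Row 3, column 5: row 3 has {α, ε, γ, ζ} and column 5 has {α, η, ε, δ, γ}, leaving only β.
Row 3, column 6: row 3 has {α, ε, β, γ, ζ} and column 6 has {η, ε, ζ}, leaving only δ.
Row 3, column 1: row 3 has {α, ε, δ, β, γ, ζ} and column 1 has {α, ε, β, γ, ζ}, leaving only η.
Row 4, column 2: row 4 has {η, δ, β, ζ} and column 2 has {α, η, δ, β, γ, ζ}, leaving only ε.
Row 4, column 4: row 4 has {η, ε, δ, β, ζ} and column 4 has {η, δ, β, γ, ζ}, leaving only α.
Row 4 already has {α, η, ε, δ, β, ζ} and column 6 already has {η, ε, δ, ζ}, so row 4, column 6 must be γ.

γ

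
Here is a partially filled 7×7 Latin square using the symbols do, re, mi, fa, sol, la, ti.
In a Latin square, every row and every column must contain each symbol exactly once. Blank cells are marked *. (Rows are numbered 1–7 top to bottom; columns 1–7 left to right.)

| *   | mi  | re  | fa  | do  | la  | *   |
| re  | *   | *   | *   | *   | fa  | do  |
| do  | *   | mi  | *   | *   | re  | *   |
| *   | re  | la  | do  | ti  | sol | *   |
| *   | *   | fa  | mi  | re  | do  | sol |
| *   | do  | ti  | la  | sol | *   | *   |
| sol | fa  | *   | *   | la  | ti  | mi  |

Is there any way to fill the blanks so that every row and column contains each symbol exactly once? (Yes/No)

Row 1, column 1: row 1 has {do, re, mi, fa, la} and column 1 has {do, re, sol}, so it must be ti.
Now row 1, column 7: row 1 together with column 7 already contain {do, re, mi, fa, sol, la, ti} — every symbol — so nothing can go there. The grid has no valid completion.

No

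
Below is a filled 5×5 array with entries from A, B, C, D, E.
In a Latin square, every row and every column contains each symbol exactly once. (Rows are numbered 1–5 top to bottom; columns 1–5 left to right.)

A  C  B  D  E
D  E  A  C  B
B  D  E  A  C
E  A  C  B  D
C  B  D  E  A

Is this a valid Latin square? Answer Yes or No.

Yes

Each row is a permutation of the 5 symbols, and so is each column.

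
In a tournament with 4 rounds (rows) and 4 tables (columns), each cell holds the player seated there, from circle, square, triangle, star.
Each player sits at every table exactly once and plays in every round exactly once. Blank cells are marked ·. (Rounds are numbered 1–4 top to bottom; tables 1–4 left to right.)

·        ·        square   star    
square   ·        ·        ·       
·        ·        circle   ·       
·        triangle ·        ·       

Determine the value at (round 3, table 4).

Round 1, table 2: round 1 has {square, star} and table 2 has {triangle}, leaving only circle.
Round 1, table 1: round 1 has {circle, square, star} and table 1 has {square}, leaving only triangle.
Round 2, table 2: round 2 has {square} and table 2 has {circle, triangle}, leaving only star.
Round 2, table 3: round 2 has {square, star} and table 3 has {circle, square}, leaving only triangle.
Round 2, table 4: round 2 has {square, triangle, star} and table 4 has {star}, leaving only circle.
Round 3, table 1: round 3 has {circle} and table 1 has {square, triangle}, leaving only star.
Round 3, table 2: round 3 has {circle, star} and table 2 has {circle, triangle, star}, leaving only square.
Round 3 already has {circle, square, star} and table 4 already has {circle, star}, so round 3, table 4 must be triangle.

triangle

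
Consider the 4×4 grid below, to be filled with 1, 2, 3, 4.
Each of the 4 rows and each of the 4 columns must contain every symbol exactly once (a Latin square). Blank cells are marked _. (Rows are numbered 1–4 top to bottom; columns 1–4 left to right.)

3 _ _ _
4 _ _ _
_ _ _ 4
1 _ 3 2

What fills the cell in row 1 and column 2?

2

Row 1, column 4: row 1 has {3} and column 4 has {2, 4}, leaving only 1.
Row 2, column 4: row 2 has {4} and column 4 has {1, 2, 4}, leaving only 3.
Row 3, column 1: row 3 has {4} and column 1 has {1, 3, 4}, leaving only 2.
Row 3, column 3: row 3 has {2, 4} and column 3 has {3}, leaving only 1.
Row 2, column 3: row 2 has {3, 4} and column 3 has {1, 3}, leaving only 2.
Row 1, column 3: row 1 has {1, 3} and column 3 has {1, 2, 3}, leaving only 4.
Row 1 already has {1, 3, 4} and column 2 already has {}, so row 1, column 2 must be 2.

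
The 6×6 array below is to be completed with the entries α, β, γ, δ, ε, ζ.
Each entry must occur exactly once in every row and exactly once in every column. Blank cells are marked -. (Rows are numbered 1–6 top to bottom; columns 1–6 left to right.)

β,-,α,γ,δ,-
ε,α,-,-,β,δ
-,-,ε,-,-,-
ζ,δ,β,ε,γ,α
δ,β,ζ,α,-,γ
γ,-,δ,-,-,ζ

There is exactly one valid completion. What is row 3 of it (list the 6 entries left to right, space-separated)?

Row 3, column 1: row 3 has {ε} and column 1 has {β, γ, δ, ε, ζ}, leaving only α.
Row 3, column 5: row 3 has {α, ε} and column 5 has {β, γ, δ}, leaving only ζ.
Row 3, column 2: row 3 has {α, ε, ζ} and column 2 has {α, β, δ}, leaving only γ.
Row 3, column 6: row 3 has {α, γ, ε, ζ} and column 6 has {α, γ, δ, ζ}, leaving only β.
Row 3, column 4: row 3 has {α, β, γ, ε, ζ} and column 4 has {α, γ, ε}, leaving only δ.
So row 3 reads: α γ ε δ ζ β.

α γ ε δ ζ β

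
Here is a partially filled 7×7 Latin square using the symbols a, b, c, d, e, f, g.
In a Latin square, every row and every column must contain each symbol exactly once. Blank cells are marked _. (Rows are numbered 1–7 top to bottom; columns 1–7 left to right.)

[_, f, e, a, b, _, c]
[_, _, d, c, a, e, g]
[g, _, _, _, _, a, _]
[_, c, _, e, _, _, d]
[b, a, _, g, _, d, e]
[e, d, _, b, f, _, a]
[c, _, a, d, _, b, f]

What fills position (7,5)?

Row 1, column 1: row 1 has {a, b, c, e, f} and column 1 has {b, c, e, g}, leaving only d.
Row 1, column 6: row 1 has {a, b, c, d, e, f} and column 6 has {a, b, d, e}, leaving only g.
Row 2, column 1: row 2 has {a, c, d, e, g} and column 1 has {b, c, d, e, g}, leaving only f.
Row 2, column 2: row 2 has {a, c, d, e, f, g} and column 2 has {a, c, d, f}, leaving only b.
Row 3, column 2: row 3 has {a, g} and column 2 has {a, b, c, d, f}, leaving only e.
Row 3, column 4: row 3 has {a, e, g} and column 4 has {a, b, c, d, e, g}, leaving only f.
Row 3, column 7: row 3 has {a, e, f, g} and column 7 has {a, c, d, e, f, g}, leaving only b.
Row 3, column 3: row 3 has {a, b, e, f, g} and column 3 has {a, d, e}, leaving only c.
Row 3, column 5: row 3 has {a, b, c, e, f, g} and column 5 has {a, b, f}, leaving only d.
Row 4, column 1: row 4 has {c, d, e} and column 1 has {b, c, d, e, f, g}, leaving only a.
Row 4, column 5: row 4 has {a, c, d, e} and column 5 has {a, b, d, f}, leaving only g.
Row 7 already has {a, b, c, d, f} and column 5 already has {a, b, d, f, g}, so row 7, column 5 must be e.

e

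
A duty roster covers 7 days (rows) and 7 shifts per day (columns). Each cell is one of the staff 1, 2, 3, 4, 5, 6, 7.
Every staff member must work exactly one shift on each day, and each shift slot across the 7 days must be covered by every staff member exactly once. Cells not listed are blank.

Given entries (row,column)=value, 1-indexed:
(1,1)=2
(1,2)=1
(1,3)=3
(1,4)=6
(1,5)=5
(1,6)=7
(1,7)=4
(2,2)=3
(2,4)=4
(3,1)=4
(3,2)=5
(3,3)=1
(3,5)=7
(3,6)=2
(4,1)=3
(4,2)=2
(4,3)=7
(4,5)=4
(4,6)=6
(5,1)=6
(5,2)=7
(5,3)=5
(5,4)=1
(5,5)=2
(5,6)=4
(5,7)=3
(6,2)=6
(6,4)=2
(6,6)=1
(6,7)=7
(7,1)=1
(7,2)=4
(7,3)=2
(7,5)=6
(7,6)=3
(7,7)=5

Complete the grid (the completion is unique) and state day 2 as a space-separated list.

7 3 6 4 1 5 2

Day 2, shift 3: day 2 has {3, 4} and shift 3 has {1, 2, 3, 5, 7}, leaving only 6.
Day 2, shift 5: day 2 has {3, 4, 6} and shift 5 has {2, 4, 5, 6, 7}, leaving only 1.
Day 2, shift 6: day 2 has {1, 3, 4, 6} and shift 6 has {1, 2, 3, 4, 6, 7}, leaving only 5.
Day 2, shift 1: day 2 has {1, 3, 4, 5, 6} and shift 1 has {1, 2, 3, 4, 6}, leaving only 7.
Day 2, shift 7: day 2 has {1, 3, 4, 5, 6, 7} and shift 7 has {3, 4, 5, 7}, leaving only 2.
So day 2 reads: 7 3 6 4 1 5 2.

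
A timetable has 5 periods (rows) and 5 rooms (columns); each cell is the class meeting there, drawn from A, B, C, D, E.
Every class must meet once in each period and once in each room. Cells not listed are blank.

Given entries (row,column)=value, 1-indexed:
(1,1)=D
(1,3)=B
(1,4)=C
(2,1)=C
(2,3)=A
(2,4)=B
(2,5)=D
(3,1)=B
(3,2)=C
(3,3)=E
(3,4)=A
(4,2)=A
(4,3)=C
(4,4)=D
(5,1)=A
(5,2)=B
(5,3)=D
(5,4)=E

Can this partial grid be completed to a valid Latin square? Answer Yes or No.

Period 3, room 5: period 3 together with room 5 already contain {A, B, C, D, E} — every symbol — so nothing can go there. The grid has no valid completion.

No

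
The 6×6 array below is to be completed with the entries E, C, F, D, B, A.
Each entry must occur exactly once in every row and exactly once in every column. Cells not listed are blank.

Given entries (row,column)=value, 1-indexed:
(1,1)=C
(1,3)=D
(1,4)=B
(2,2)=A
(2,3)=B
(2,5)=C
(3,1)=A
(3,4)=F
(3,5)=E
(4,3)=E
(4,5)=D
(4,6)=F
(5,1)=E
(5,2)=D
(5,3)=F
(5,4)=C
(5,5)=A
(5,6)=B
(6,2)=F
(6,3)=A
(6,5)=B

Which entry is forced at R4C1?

B

Row 4 already has {E, F, D} and column 1 already has {E, C, A}, so row 4, column 1 must be B.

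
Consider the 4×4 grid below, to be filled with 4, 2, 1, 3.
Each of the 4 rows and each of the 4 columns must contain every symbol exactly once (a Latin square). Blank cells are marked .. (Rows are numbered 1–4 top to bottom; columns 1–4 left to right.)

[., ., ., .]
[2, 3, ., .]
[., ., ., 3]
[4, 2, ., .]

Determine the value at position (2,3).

Row 3, column 1: row 3 has {3} and column 1 has {4, 2}, leaving only 1.
Row 1, column 1: row 1 has {} and column 1 has {4, 2, 1}, leaving only 3.
Row 3, column 2: row 3 has {1, 3} and column 2 has {2, 3}, leaving only 4.
Row 1, column 2: row 1 has {3} and column 2 has {4, 2, 3}, leaving only 1.
Row 3, column 3: row 3 has {4, 1, 3} and column 3 has {}, leaving only 2.
Row 1, column 3: row 1 has {1, 3} and column 3 has {2}, leaving only 4.
Row 2 already has {2, 3} and column 3 already has {4, 2}, so row 2, column 3 must be 1.

1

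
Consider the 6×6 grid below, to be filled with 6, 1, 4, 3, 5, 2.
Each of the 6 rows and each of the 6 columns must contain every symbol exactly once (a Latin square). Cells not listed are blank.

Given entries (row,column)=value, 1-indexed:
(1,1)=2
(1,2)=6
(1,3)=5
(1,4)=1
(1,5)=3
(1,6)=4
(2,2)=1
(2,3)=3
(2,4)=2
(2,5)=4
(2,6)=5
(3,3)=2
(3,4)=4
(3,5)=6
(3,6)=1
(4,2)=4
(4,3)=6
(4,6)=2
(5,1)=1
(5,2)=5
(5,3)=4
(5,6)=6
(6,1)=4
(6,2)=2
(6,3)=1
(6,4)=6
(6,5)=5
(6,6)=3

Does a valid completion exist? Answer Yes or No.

Yes

No row or column among the givens repeats a symbol, and propagating forced cells runs into no contradiction.
One valid completion exists (for instance, 2 6 5 1 3 4 / 6 1 3 2 4 5 / 5 3 2 4 6 1 / 3 4 6 5 1 2 / 1 5 4 3 2 6 / 4 2 1 6 5 3).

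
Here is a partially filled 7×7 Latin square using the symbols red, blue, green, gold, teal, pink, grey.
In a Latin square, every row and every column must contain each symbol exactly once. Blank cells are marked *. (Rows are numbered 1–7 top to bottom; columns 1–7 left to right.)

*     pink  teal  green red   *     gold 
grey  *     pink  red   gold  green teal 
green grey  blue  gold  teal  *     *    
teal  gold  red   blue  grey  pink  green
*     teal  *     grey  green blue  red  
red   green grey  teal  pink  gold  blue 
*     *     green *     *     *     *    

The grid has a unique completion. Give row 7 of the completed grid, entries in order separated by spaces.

gold red green pink blue teal grey

Row 7, column 4: row 7 has {green} and column 4 has {red, blue, green, gold, teal, grey}, leaving only pink.
Row 7, column 5: row 7 has {green, pink} and column 5 has {red, green, gold, teal, pink, grey}, leaving only blue.
Row 7, column 1: row 7 has {blue, green, pink} and column 1 has {red, green, teal, grey}, leaving only gold.
Row 7, column 2: row 7 has {blue, green, gold, pink} and column 2 has {green, gold, teal, pink, grey}, leaving only red.
Row 7, column 7: row 7 has {red, blue, green, gold, pink} and column 7 has {red, blue, green, gold, teal}, leaving only grey.
Row 7, column 6: row 7 has {red, blue, green, gold, pink, grey} and column 6 has {blue, green, gold, pink}, leaving only teal.
So row 7 reads: gold red green pink blue teal grey.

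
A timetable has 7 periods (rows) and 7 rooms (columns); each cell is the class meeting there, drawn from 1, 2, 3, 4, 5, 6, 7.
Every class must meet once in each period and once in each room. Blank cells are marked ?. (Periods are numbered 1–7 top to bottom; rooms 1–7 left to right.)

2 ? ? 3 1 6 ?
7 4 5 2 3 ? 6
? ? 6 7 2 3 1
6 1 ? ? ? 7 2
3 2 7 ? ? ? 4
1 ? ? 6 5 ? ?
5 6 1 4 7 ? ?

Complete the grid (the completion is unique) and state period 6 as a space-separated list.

Period 1, room 3: period 1 has {1, 2, 3, 6} and room 3 has {1, 5, 6, 7}, leaving only 4.
Period 2, room 6: period 2 has {2, 3, 4, 5, 6, 7} and room 6 has {3, 6, 7}, leaving only 1.
Period 3, room 1: period 3 has {1, 2, 3, 6, 7} and room 1 has {1, 2, 3, 5, 6, 7}, leaving only 4.
Period 3, room 2: period 3 has {1, 2, 3, 4, 6, 7} and room 2 has {1, 2, 4, 6}, leaving only 5.
Period 1, room 2: period 1 has {1, 2, 3, 4, 6} and room 2 has {1, 2, 4, 5, 6}, leaving only 7.
Period 6, room 2: period 6 has {1, 5, 6} and room 2 has {1, 2, 4, 5, 6, 7}, leaving only 3.
Period 6, room 3: period 6 has {1, 3, 5, 6} and room 3 has {1, 4, 5, 6, 7}, leaving only 2.
Period 6, room 6: period 6 has {1, 2, 3, 5, 6} and room 6 has {1, 3, 6, 7}, leaving only 4.
Period 6, room 7: period 6 has {1, 2, 3, 4, 5, 6} and room 7 has {1, 2, 4, 6}, leaving only 7.
So period 6 reads: 1 3 2 6 5 4 7.

1 3 2 6 5 4 7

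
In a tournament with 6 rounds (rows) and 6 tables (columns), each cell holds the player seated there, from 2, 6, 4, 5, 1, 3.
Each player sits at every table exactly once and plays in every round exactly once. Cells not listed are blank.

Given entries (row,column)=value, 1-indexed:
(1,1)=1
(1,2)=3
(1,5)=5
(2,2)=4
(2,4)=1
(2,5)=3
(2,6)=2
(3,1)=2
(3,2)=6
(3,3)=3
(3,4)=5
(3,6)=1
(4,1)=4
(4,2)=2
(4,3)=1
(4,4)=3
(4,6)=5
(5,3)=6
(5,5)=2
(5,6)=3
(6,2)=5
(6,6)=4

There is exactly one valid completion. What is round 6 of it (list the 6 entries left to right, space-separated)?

3 5 2 6 1 4

Round 6, table 3: round 6 has {4, 5} and table 3 has {6, 1, 3}, leaving only 2.
Round 6, table 4: round 6 has {2, 4, 5} and table 4 has {5, 1, 3}, leaving only 6.
Round 6, table 1: round 6 has {2, 6, 4, 5} and table 1 has {2, 4, 1}, leaving only 3.
Round 6, table 5: round 6 has {2, 6, 4, 5, 3} and table 5 has {2, 5, 3}, leaving only 1.
So round 6 reads: 3 5 2 6 1 4.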